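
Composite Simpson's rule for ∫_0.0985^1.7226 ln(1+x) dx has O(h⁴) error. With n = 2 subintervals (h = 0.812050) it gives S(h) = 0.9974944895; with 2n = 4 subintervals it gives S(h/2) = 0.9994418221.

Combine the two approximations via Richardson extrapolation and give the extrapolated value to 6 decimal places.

0.999572

Method order is 4; weight 2^4 = 16.
16·0.9994418221 = 15.9910691536; subtract 0.9974944895 → 14.9935746641
14.9935746641 ÷ 15 = 0.9995716443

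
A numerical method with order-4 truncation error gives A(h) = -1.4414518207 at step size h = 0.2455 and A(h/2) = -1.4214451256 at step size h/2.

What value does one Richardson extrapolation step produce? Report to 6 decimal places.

r = 4: numerator weight 16, denominator 15.
Numerator 16*A(h/2) − A(h) = 16*(-1.4214451256) − (-1.4414518207) = -21.3016701889
(-21.3016701889) ÷ 15 = -1.4201113459

-1.420111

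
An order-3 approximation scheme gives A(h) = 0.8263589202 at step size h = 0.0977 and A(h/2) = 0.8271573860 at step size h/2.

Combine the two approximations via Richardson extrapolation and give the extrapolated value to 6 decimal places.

Leading term ∝ h^3; use weight 8 = 2^3.
Numerator 8*A(h/2) − A(h) = 8*0.8271573860 − 0.8263589202 = 5.7909001678
Divide by 2^3 − 1 = 7.
Extrapolated: 5.7909001678 / 7 = 0.8272714525
Gap between inputs: 7.985e-04; correction applied: +0.0001140665.

0.827271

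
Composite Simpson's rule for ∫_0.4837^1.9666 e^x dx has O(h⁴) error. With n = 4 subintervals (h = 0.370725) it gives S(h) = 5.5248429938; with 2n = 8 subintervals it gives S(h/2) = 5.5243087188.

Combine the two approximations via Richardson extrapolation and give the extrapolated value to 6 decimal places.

r = 4: numerator weight 16, denominator 15.
Top: 16(5.5243087188) − (5.5248429938) = 82.8640965070
Divide by 2^4 − 1 = 15.
R = 82.8640965070/15 = 5.5242731005

5.524273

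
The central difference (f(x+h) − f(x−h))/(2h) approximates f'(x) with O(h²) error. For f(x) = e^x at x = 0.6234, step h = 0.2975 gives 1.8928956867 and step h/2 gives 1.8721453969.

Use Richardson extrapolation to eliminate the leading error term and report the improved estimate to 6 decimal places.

1.865229

Leading term ∝ h^2; use weight 4 = 2^2.
4 × 1.8721453969 − 1.8928956867 = 5.5956859009
Denominator 4 − 1 = 3.
So the Richardson estimate is 1.8652286336.
Correction |R − A(h/2)| = 6.917e-03; gap |A(h/2) − A(h)| = 2.075e-02.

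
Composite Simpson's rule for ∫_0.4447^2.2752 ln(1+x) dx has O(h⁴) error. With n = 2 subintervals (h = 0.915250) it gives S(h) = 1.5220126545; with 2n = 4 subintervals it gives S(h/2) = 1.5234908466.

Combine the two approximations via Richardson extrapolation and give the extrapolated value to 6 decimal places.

1.523589

Order 4 gives 2^r = 16 and 2^r − 1 = 15.
A(h/2) − A(h) = 1.5234908466 − 1.5220126545 = 0.0014781921
Divide by 2^4 − 1 = 15: 0.0014781921/15 = 0.0000985461
R = A(h/2) + (A(h/2) − A(h))/15 = 1.5234908466 + 0.0000985461 = 1.5235893927
Gap between inputs: 1.478e-03; correction applied: +0.0000985461.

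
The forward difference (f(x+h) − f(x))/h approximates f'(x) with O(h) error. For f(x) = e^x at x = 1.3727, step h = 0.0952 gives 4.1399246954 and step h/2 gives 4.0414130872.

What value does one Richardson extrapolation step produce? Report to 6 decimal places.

3.942901

r = 1: numerator weight 2, denominator 1.
Top: 2(4.0414130872) − (4.1399246954) = 3.9429014790
Denominator 2 − 1 = 1.
So the Richardson estimate is 3.9429014790.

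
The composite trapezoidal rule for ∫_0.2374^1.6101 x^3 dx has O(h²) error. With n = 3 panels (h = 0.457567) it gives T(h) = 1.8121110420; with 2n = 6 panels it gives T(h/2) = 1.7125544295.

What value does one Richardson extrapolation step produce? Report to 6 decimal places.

1.679369

Leading term ∝ h^2; use weight 4 = 2^2.
4·1.7125544295 = 6.8502177180; subtract 1.8121110420 → 5.0381066760
(4·1.7125544295 − 1.8121110420)/(4 − 1) = 1.6793688920
Gap between inputs: 9.956e-02; correction applied: −0.0331855375.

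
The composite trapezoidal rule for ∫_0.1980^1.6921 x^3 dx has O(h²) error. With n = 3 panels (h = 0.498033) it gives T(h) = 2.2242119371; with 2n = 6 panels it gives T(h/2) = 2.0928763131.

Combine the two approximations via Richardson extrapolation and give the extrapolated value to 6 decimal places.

The method has order 2: 2^2 = 4.
2^2·A(h/2) = 8.3715052524; minus A(h) gives 6.1472933153.
Extrapolated: 6.1472933153 / 3 = 2.0490977718
Shift from A(h/2): −0.0437785413.

2.049098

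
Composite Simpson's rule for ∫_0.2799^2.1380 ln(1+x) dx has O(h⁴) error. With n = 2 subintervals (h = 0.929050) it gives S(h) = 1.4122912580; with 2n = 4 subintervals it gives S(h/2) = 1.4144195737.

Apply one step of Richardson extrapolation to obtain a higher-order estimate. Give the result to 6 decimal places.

Method order is 4; weight 2^4 = 16.
Top: 16(1.4144195737) − (1.4122912580) = 21.2184219212
Denominator 16 − 1 = 15.
So the Richardson estimate is 1.4145614614.

1.414561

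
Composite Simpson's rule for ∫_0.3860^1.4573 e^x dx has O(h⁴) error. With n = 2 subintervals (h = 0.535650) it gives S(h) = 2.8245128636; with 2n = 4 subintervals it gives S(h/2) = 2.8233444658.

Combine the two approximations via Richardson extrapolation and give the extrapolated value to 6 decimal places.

2.823267

Leading term ∝ h^4; use weight 16 = 2^4.
Difference of the inputs: 2.8233444658 − 2.8245128636 = -0.0011683978
Divide by 2^4 − 1 = 15: (-0.0011683978)/15 = -0.0000778932
R = 2.8233444658 − 0.0000778932 = 2.8232665726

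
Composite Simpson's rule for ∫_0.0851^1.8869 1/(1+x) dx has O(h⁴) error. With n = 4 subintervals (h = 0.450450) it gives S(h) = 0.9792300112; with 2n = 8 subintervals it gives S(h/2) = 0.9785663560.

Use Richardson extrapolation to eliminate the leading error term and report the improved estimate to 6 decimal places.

r = 4, so 2^r = 16.
16·0.9785663560 = 15.6570616960; subtract 0.9792300112 → 14.6778316848
14.6778316848 ÷ 15 = 0.9785221123
Shift from A(h/2): −0.0000442437.

0.978522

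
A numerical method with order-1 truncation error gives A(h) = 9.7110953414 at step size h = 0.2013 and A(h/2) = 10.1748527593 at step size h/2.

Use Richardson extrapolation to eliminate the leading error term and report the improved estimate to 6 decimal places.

Order 1 gives 2^r = 2 and 2^r − 1 = 1.
2*10.1748527593 = 20.3497055186; 20.3497055186 − 9.7110953414 = 10.6386101772
Divide by 2^1 − 1 = 1.
R = 10.6386101772/1 = 10.6386101772
Gap between inputs: 4.638e-01; correction applied: +0.4637574179.

10.638610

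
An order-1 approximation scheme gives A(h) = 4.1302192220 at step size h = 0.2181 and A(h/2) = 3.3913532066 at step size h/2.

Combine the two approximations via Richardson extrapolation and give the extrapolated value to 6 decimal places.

r = 1: numerator weight 2, denominator 1.
2*3.3913532066 = 6.7827064132; 6.7827064132 − 4.1302192220 = 2.6524871912
(2*3.3913532066 − 4.1302192220)/(2 − 1) = 2.6524871912
Correction |R − A(h/2)| = 7.389e-01; gap |A(h/2) − A(h)| = 7.389e-01.

2.652487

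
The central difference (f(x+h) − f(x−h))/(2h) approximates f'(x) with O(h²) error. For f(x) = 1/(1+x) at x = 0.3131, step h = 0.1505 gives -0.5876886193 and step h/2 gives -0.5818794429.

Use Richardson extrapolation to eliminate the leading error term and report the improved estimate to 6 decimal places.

-0.579943

Order 2 gives 2^r = 4 and 2^r − 1 = 3.
4×(-0.5818794429) − (-0.5876886193) = -1.7398291523
Divide by 2^2 − 1 = 3.
R = (-1.7398291523)/3 = -0.5799430508
Gap between inputs: 5.809e-03; correction applied: +0.0019363921.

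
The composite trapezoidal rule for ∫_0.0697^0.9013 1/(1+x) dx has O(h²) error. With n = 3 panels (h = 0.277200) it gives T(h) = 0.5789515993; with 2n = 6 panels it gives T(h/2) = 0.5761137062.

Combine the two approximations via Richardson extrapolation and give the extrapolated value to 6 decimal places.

0.575168

Order 2 gives 2^r = 4 and 2^r − 1 = 3.
Top: 4(0.5761137062) − (0.5789515993) = 1.7255032255
Divide by 2^2 − 1 = 3.
So the Richardson estimate is 0.5751677418.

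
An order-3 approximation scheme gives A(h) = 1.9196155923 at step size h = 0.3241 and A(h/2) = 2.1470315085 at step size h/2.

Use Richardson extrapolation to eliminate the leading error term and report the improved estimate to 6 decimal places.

2.179519

r = 3: numerator weight 8, denominator 7.
Top: 8(2.1470315085) − (1.9196155923) = 15.2566364757
R = 15.2566364757/7 = 2.1795194965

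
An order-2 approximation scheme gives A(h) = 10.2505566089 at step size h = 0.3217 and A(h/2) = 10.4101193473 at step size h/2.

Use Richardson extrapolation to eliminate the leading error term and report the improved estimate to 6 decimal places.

Error is O(h^2); halving h shrinks it by 2^2 = 4.
4*10.4101193473 − 10.2505566089 = 31.3899207803
Extrapolated: 31.3899207803 / 3 = 10.4633069268
Shift from A(h/2): +0.0531875795.

10.463307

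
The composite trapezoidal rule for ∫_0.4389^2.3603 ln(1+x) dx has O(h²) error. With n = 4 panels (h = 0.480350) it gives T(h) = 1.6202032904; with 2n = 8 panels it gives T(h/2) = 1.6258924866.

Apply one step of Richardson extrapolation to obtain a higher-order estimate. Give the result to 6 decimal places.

Error is O(h^2); halving h shrinks it by 2^2 = 4.
Weighted: 6.5035699464 − 1.6202032904 = 4.8833666560
(4 × 1.6258924866 − 1.6202032904)/(4 − 1) = 1.6277888853
Correction |R − A(h/2)| = 1.896e-03; gap |A(h/2) − A(h)| = 5.689e-03.

1.627789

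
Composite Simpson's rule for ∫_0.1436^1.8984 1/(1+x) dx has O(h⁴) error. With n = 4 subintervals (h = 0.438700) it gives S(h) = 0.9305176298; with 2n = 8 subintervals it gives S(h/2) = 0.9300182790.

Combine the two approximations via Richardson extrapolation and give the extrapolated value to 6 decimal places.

Method order is 4; weight 2^4 = 16.
16·0.9300182790 = 14.8802924640; 14.8802924640 − 0.9305176298 = 13.9497748342
Denominator 16 − 1 = 15.
R = 13.9497748342/15 = 0.9299849889
Shift from A(h/2): −0.0000332901.

0.929985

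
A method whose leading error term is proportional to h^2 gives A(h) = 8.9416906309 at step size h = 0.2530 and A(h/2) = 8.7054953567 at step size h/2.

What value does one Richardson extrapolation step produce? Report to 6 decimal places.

8.626764

Error is O(h^2); halving h shrinks it by 2^2 = 4.
A(h/2) − A(h) = 8.7054953567 − 8.9416906309 = -0.2361952742
Divide by 2^2 − 1 = 3: (-0.2361952742)/3 = -0.0787317581
R = 8.7054953567 − 0.0787317581 = 8.6267635986
Shift from A(h/2): −0.0787317581.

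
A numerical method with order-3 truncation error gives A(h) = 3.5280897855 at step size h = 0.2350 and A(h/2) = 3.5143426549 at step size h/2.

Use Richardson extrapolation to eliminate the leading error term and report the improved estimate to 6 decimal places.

3.512379

r = 3: numerator weight 8, denominator 7.
8*3.5143426549 − 3.5280897855 = 24.5866514537
Divide by 2^3 − 1 = 7.
(8*3.5143426549 − 3.5280897855)/(8 − 1) = 3.5123787791
Correction |R − A(h/2)| = 1.964e-03; gap |A(h/2) − A(h)| = 1.375e-02.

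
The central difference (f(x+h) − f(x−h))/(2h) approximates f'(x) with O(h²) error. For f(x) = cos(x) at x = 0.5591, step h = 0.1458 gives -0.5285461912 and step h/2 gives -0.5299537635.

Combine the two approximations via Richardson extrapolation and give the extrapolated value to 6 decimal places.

-0.530423

The method has order 2: 2^2 = 4.
Numerator 4×A(h/2) − A(h) = 4×(-0.5299537635) − (-0.5285461912) = -1.5912688628
R = (-1.5912688628)/3 = -0.5304229543
Gap between inputs: 1.408e-03; correction applied: −0.0004691908.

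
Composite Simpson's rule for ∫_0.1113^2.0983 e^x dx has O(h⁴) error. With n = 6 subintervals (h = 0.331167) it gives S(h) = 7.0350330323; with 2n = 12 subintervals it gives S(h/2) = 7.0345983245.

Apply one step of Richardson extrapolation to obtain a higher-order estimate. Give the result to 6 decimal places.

Error is O(h^4); halving h shrinks it by 2^4 = 16.
Weighted: 112.5535731920 − 7.0350330323 = 105.5185401597
(16×7.0345983245 − 7.0350330323)/(16 − 1) = 7.0345693440

7.034569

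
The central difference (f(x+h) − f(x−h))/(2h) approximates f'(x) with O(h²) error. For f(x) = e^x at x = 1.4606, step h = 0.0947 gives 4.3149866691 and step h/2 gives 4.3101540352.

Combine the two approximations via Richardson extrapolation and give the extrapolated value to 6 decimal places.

Error is O(h^2); halving h shrinks it by 2^2 = 4.
Numerator 4·A(h/2) − A(h) = 4·4.3101540352 − 4.3149866691 = 12.9256294717
12.9256294717 ÷ 3 = 4.3085431572

4.308543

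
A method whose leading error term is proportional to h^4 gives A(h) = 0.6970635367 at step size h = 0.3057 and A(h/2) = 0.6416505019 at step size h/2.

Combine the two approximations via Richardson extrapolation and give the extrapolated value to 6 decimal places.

The method has order 4: 2^4 = 16.
16*0.6416505019 = 10.2664080304; subtract 0.6970635367 → 9.5693444937
Denominator 16 − 1 = 15.
9.5693444937 ÷ 15 = 0.6379562996

0.637956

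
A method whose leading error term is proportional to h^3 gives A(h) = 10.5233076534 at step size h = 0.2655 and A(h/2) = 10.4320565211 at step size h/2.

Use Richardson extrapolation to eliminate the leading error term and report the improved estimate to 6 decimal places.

The method has order 3: 2^3 = 8.
8 × 10.4320565211 = 83.4564521688; subtract 10.5233076534 → 72.9331445154
Denominator 8 − 1 = 7.
So the Richardson estimate is 10.4190206451.

10.419021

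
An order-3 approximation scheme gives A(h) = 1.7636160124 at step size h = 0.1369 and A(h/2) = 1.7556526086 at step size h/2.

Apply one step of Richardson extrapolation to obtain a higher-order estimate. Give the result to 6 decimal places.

r = 3: numerator weight 8, denominator 7.
Weighted: 14.0452208688 − 1.7636160124 = 12.2816048564
12.2816048564 ÷ 7 = 1.7545149795
Correction |R − A(h/2)| = 1.138e-03; gap |A(h/2) − A(h)| = 7.963e-03.

1.754515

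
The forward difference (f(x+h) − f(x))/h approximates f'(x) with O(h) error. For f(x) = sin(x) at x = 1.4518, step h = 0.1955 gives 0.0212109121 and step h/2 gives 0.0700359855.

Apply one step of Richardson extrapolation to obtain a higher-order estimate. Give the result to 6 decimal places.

0.118861

With r = 1 the leading error scales as h^1, so the weight is 2^1 = 2.
2×0.0700359855 = 0.1400719710; subtract 0.0212109121 → 0.1188610589
(2×0.0700359855 − 0.0212109121)/(2 − 1) = 0.1188610589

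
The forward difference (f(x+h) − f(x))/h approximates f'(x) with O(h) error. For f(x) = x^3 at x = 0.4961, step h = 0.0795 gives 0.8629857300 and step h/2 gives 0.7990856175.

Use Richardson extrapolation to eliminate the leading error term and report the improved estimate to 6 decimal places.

With r = 1 the leading error scales as h^1, so the weight is 2^1 = 2.
2^1*A(h/2) = 1.5981712350; minus A(h) gives 0.7351855050.
0.7351855050 ÷ 1 = 0.7351855050

0.735186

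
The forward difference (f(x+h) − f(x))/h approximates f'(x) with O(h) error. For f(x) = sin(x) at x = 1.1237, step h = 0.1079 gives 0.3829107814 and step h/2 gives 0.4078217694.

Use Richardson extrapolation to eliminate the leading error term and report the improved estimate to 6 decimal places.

Leading term ∝ h^1; use weight 2 = 2^1.
Weighted: 0.8156435388 − 0.3829107814 = 0.4327327574
Extrapolated: 0.4327327574 / 1 = 0.4327327574
Shift from A(h/2): +0.0249109880.

0.432733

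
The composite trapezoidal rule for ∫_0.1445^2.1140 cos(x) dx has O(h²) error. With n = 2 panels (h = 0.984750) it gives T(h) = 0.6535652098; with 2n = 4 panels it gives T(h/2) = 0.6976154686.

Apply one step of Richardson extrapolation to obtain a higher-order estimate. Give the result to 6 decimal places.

0.712299

r = 2, so 2^r = 4.
4*0.6976154686 = 2.7904618744; 2.7904618744 − 0.6535652098 = 2.1368966646
R = 2.1368966646/3 = 0.7122988882
Correction |R − A(h/2)| = 1.468e-02; gap |A(h/2) − A(h)| = 4.405e-02.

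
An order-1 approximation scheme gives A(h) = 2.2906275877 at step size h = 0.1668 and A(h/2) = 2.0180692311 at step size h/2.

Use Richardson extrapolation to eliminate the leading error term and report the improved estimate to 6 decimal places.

1.745511

r = 1, so 2^r = 2.
Top: 2(2.0180692311) − (2.2906275877) = 1.7455108745
Extrapolated: 1.7455108745 / 1 = 1.7455108745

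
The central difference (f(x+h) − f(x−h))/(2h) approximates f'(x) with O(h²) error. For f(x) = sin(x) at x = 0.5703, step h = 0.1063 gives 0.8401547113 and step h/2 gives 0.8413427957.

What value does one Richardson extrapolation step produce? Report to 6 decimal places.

Leading term ∝ h^2; use weight 4 = 2^2.
Top: 4(0.8413427957) − (0.8401547113) = 2.5252164715
Divide by 2^2 − 1 = 3.
(4*0.8413427957 − 0.8401547113)/(4 − 1) = 0.8417388238
Shift from A(h/2): +0.0003960281.

0.841739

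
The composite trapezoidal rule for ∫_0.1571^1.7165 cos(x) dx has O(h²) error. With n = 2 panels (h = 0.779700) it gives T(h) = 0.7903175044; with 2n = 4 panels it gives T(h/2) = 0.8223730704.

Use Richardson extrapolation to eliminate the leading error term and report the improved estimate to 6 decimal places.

0.833058

Method order is 2; weight 2^2 = 4.
2^2·A(h/2) = 3.2894922816; minus A(h) gives 2.4991747772.
2.4991747772 ÷ 3 = 0.8330582591
Gap between inputs: 3.206e-02; correction applied: +0.0106851887.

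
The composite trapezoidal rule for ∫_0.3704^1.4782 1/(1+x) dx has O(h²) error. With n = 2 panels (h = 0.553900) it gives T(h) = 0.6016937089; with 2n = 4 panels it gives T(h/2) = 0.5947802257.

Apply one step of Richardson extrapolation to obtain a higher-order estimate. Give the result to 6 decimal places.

0.592476

Error is O(h^2); halving h shrinks it by 2^2 = 4.
Top: 4(0.5947802257) − (0.6016937089) = 1.7774271939
R = 1.7774271939/3 = 0.5924757313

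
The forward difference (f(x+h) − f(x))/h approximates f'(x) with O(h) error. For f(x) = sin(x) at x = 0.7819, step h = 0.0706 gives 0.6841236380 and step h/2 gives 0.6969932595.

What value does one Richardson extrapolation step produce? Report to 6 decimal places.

0.709863

The method has order 1: 2^1 = 2.
Difference of the inputs: 0.6969932595 − 0.6841236380 = 0.0128696215
Divide by 2^1 − 1 = 1: 0.0128696215/1 = 0.0128696215
R = 0.6969932595 + 0.0128696215 = 0.7098628810
Shift from A(h/2): +0.0128696215.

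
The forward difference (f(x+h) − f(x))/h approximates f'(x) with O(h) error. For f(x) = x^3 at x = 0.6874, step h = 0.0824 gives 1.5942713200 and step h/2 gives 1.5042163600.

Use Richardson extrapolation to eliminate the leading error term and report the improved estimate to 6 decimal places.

Method order is 1; weight 2^1 = 2.
Weighted: 3.0084327200 − 1.5942713200 = 1.4141614000
1.4141614000 ÷ 1 = 1.4141614000

1.414161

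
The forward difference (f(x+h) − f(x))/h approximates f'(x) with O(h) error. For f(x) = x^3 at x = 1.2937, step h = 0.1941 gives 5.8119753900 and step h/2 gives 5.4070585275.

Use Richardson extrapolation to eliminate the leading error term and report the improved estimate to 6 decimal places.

5.002142

With r = 1 the leading error scales as h^1, so the weight is 2^1 = 2.
Weighted: 10.8141170550 − 5.8119753900 = 5.0021416650
Divide by 2^1 − 1 = 1.
(2 × 5.4070585275 − 5.8119753900)/(2 − 1) = 5.0021416650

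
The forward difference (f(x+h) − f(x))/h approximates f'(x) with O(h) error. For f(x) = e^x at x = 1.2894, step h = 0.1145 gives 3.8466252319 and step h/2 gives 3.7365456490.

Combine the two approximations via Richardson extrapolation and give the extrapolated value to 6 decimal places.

3.626466

The method has order 1: 2^1 = 2.
Numerator 2 × A(h/2) − A(h) = 2 × 3.7365456490 − 3.8466252319 = 3.6264660661
(2 × 3.7365456490 − 3.8466252319)/(2 − 1) = 3.6264660661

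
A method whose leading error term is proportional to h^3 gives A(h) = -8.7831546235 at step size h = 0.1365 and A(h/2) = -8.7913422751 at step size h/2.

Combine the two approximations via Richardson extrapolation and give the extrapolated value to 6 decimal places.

r = 3: numerator weight 8, denominator 7.
Top: 8(-8.7913422751) − (-8.7831546235) = -61.5475835773
Denominator 8 − 1 = 7.
(-61.5475835773) ÷ 7 = -8.7925119396
Gap between inputs: 8.188e-03; correction applied: −0.0011696645.

-8.792512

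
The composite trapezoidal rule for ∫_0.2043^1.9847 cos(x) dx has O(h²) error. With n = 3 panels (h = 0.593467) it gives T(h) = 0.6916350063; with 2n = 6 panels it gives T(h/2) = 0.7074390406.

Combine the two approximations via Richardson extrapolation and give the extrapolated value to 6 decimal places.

0.712707

r = 2, so 2^r = 4.
Top: 4(0.7074390406) − (0.6916350063) = 2.1381211561
Divide by 2^2 − 1 = 3.
R = 2.1381211561/3 = 0.7127070520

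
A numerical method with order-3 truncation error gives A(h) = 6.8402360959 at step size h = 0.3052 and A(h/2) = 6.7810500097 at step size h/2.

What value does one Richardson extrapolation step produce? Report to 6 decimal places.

r = 3, so 2^r = 8.
Top: 8(6.7810500097) − (6.8402360959) = 47.4081639817
Extrapolated: 47.4081639817 / 7 = 6.7725948545
Gap between inputs: 5.919e-02; correction applied: −0.0084551552.

6.772595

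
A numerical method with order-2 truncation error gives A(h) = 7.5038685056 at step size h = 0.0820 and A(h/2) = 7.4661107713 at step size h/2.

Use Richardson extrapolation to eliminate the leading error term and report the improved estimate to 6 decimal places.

7.453525

r = 2: numerator weight 4, denominator 3.
2^2·A(h/2) = 29.8644430852; minus A(h) gives 22.3605745796.
Denominator 4 − 1 = 3.
R = 22.3605745796/3 = 7.4535248599
Gap between inputs: 3.776e-02; correction applied: −0.0125859114.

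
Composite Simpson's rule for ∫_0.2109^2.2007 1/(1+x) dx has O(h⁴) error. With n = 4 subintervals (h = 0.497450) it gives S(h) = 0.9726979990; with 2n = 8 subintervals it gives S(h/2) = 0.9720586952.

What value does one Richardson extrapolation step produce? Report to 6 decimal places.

0.972016

Leading term ∝ h^4; use weight 16 = 2^4.
Top: 16(0.9720586952) − (0.9726979990) = 14.5802411242
(16 × 0.9720586952 − 0.9726979990)/(16 − 1) = 0.9720160749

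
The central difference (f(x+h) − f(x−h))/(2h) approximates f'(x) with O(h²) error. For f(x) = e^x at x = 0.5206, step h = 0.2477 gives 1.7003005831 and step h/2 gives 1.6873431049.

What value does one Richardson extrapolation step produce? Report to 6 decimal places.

1.683024

Method order is 2; weight 2^2 = 4.
Numerator 4×A(h/2) − A(h) = 4×1.6873431049 − 1.7003005831 = 5.0490718365
(4×1.6873431049 − 1.7003005831)/(4 − 1) = 1.6830239455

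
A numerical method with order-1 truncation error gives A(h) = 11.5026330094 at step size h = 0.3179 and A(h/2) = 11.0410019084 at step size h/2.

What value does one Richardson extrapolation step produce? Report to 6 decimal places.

10.579371

r = 1, so 2^r = 2.
A(h/2) − A(h) = 11.0410019084 − 11.5026330094 = -0.4616311010
Divide by 2^1 − 1 = 1: (-0.4616311010)/1 = -0.4616311010
R = A(h/2) + (A(h/2) − A(h))/1 = 11.0410019084 − 0.4616311010 = 10.5793708074
Correction |R − A(h/2)| = 4.616e-01; gap |A(h/2) − A(h)| = 4.616e-01.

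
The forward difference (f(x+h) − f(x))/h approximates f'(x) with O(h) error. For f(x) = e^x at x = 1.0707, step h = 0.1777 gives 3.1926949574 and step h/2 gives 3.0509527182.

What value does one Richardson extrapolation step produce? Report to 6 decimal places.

r = 1, so 2^r = 2.
Top: 2(3.0509527182) − (3.1926949574) = 2.9092104790
Extrapolated: 2.9092104790 / 1 = 2.9092104790
Correction |R − A(h/2)| = 1.417e-01; gap |A(h/2) − A(h)| = 1.417e-01.

2.909210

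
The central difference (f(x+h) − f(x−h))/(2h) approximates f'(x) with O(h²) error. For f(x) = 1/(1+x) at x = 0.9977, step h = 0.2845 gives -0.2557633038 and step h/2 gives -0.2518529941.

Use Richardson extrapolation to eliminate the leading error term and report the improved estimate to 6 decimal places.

r = 2, so 2^r = 4.
Top: 4(-0.2518529941) − (-0.2557633038) = -0.7516486726
Divide by 2^2 − 1 = 3.
Extrapolated: (-0.7516486726) / 3 = -0.2505495575

-0.250550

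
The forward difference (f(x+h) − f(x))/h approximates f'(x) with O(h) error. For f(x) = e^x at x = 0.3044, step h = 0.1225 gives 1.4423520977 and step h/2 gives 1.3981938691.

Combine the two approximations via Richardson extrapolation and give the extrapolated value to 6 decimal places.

Leading term ∝ h^1; use weight 2 = 2^1.
Top: 2(1.3981938691) − (1.4423520977) = 1.3540356405
Extrapolated: 1.3540356405 / 1 = 1.3540356405

1.354036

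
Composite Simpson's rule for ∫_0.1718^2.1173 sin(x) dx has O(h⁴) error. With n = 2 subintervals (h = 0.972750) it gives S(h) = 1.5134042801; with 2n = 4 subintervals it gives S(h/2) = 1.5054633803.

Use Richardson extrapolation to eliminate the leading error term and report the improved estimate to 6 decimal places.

1.504934

r = 4: numerator weight 16, denominator 15.
Weighted: 24.0874140848 − 1.5134042801 = 22.5740098047
22.5740098047 ÷ 15 = 1.5049339870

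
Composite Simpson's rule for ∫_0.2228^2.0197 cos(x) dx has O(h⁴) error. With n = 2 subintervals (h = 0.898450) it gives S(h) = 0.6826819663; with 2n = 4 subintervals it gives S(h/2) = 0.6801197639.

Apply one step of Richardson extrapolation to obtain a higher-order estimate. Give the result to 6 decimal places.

Method order is 4; weight 2^4 = 16.
16*0.6801197639 = 10.8819162224; subtract 0.6826819663 → 10.1992342561
Divide by 2^4 − 1 = 15.
10.1992342561 ÷ 15 = 0.6799489504

0.679949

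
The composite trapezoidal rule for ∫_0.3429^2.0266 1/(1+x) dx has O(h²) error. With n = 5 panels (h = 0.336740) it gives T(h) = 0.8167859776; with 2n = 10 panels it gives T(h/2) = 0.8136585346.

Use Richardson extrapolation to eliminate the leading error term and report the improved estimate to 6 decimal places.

r = 2: numerator weight 4, denominator 3.
4×0.8136585346 = 3.2546341384; 3.2546341384 − 0.8167859776 = 2.4378481608
Denominator 4 − 1 = 3.
R = 2.4378481608/3 = 0.8126160536
Correction |R − A(h/2)| = 1.042e-03; gap |A(h/2) − A(h)| = 3.127e-03.

0.812616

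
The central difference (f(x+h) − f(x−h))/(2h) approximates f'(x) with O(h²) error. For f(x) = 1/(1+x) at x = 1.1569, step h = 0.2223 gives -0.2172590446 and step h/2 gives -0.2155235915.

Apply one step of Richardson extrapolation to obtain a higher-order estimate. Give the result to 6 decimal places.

With r = 2 the leading error scales as h^2, so the weight is 2^2 = 4.
Numerator 4×A(h/2) − A(h) = 4×(-0.2155235915) − (-0.2172590446) = -0.6448353214
Denominator 4 − 1 = 3.
(4×(-0.2155235915) − (-0.2172590446))/(4 − 1) = -0.2149451071

-0.214945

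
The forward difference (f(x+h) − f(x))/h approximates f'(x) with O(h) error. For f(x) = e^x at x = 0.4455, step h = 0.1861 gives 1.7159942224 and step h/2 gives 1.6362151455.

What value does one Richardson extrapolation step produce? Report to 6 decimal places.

1.556436

Method order is 1; weight 2^1 = 2.
2·1.6362151455 = 3.2724302910; 3.2724302910 − 1.7159942224 = 1.5564360686
Denominator 2 − 1 = 1.
Result: 1.5564360686
Gap between inputs: 7.978e-02; correction applied: −0.0797790769.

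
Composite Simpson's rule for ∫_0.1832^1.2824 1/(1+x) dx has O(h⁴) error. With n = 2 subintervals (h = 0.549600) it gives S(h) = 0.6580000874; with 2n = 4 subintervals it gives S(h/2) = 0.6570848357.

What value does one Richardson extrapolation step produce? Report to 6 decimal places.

0.657024

r = 4, so 2^r = 16.
2^4 × A(h/2) = 10.5133573712; minus A(h) gives 9.8553572838.
Denominator 16 − 1 = 15.
Extrapolated: 9.8553572838 / 15 = 0.6570238189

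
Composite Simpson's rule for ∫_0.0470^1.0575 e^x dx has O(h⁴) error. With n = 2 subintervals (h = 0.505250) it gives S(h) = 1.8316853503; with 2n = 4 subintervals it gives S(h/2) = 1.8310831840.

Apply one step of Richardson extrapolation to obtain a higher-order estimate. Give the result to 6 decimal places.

1.831043

r = 4, so 2^r = 16.
Numerator 16×A(h/2) − A(h) = 16×1.8310831840 − 1.8316853503 = 27.4656455937
Extrapolated: 27.4656455937 / 15 = 1.8310430396
Shift from A(h/2): −0.0000401444.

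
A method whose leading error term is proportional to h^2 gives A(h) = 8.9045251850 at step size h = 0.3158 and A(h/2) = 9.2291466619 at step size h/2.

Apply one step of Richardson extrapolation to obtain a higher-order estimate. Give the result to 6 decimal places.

With r = 2 the leading error scales as h^2, so the weight is 2^2 = 4.
Numerator 4 × A(h/2) − A(h) = 4 × 9.2291466619 − 8.9045251850 = 28.0120614626
Extrapolated: 28.0120614626 / 3 = 9.3373538209

9.337354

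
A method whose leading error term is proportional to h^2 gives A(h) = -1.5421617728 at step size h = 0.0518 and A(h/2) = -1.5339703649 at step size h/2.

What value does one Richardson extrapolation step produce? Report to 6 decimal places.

-1.531240

Method order is 2; weight 2^2 = 4.
4*(-1.5339703649) = -6.1358814596; subtract (-1.5421617728) → -4.5937196868
R = (-4.5937196868)/3 = -1.5312398956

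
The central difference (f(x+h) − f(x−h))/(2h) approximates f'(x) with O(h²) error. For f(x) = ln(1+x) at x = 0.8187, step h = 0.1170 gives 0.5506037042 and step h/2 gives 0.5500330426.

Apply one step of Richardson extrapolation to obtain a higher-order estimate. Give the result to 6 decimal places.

With r = 2 the leading error scales as h^2, so the weight is 2^2 = 4.
Weighted: 2.2001321704 − 0.5506037042 = 1.6495284662
Extrapolated: 1.6495284662 / 3 = 0.5498428221
Shift from A(h/2): −0.0001902205.

0.549843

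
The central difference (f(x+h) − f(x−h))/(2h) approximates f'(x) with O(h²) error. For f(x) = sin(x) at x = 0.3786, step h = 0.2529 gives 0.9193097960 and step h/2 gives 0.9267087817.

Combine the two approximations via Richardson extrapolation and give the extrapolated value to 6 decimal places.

Error is O(h^2); halving h shrinks it by 2^2 = 4.
2^2·A(h/2) = 3.7068351268; minus A(h) gives 2.7875253308.
Extrapolated: 2.7875253308 / 3 = 0.9291751103

0.929175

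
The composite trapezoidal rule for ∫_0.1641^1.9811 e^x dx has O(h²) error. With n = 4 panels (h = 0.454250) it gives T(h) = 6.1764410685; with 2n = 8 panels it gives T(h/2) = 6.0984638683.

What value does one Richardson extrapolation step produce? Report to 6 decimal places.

6.072471

The method has order 2: 2^2 = 4.
2^2 × A(h/2) = 24.3938554732; minus A(h) gives 18.2174144047.
Extrapolated: 18.2174144047 / 3 = 6.0724714682
Shift from A(h/2): −0.0259924001.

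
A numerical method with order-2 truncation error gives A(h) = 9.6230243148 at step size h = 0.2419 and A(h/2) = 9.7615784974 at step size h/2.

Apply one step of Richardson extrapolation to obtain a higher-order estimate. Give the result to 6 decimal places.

Leading term ∝ h^2; use weight 4 = 2^2.
Top: 4(9.7615784974) − (9.6230243148) = 29.4232896748
Extrapolated: 29.4232896748 / 3 = 9.8077632249
Gap between inputs: 1.386e-01; correction applied: +0.0461847275.

9.807763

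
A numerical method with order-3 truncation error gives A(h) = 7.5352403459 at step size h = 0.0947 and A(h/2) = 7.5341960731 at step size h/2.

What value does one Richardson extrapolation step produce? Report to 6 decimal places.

7.534047

Leading term ∝ h^3; use weight 8 = 2^3.
Top: 8(7.5341960731) − (7.5352403459) = 52.7383282389
Extrapolated: 52.7383282389 / 7 = 7.5340468913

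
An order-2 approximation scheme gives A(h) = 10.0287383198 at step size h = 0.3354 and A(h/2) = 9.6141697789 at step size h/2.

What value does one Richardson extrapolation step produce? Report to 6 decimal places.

The method has order 2: 2^2 = 4.
Weighted: 38.4566791156 − 10.0287383198 = 28.4279407958
28.4279407958 ÷ 3 = 9.4759802653

9.475980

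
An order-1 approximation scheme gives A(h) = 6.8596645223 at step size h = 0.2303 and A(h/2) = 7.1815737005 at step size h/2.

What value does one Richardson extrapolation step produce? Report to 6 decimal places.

7.503483

With r = 1 the leading error scales as h^1, so the weight is 2^1 = 2.
Weighted: 14.3631474010 − 6.8596645223 = 7.5034828787
Divide by 2^1 − 1 = 1.
Result: 7.5034828787
Correction |R − A(h/2)| = 3.219e-01; gap |A(h/2) − A(h)| = 3.219e-01.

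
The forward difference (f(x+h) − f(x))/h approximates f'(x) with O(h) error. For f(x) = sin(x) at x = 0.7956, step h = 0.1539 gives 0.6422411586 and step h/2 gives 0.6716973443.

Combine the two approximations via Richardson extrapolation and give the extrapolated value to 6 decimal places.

Error is O(h^1); halving h shrinks it by 2^1 = 2.
Numerator 2 × A(h/2) − A(h) = 2 × 0.6716973443 − 0.6422411586 = 0.7011535300
0.7011535300 ÷ 1 = 0.7011535300
Correction |R − A(h/2)| = 2.946e-02; gap |A(h/2) − A(h)| = 2.946e-02.

0.701154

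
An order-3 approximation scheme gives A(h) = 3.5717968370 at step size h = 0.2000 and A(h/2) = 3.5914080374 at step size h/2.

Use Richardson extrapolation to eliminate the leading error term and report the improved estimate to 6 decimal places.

r = 3, so 2^r = 8.
8×3.5914080374 − 3.5717968370 = 25.1594674622
Denominator 8 − 1 = 7.
Result: 3.5942096375
Gap between inputs: 1.961e-02; correction applied: +0.0028016001.

3.594210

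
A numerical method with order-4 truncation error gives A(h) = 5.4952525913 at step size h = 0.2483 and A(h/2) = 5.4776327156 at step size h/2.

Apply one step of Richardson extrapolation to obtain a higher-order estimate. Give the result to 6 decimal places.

With r = 4 the leading error scales as h^4, so the weight is 2^4 = 16.
2^4·A(h/2) = 87.6421234496; minus A(h) gives 82.1468708583.
Divide by 2^4 − 1 = 15.
Extrapolated: 82.1468708583 / 15 = 5.4764580572

5.476458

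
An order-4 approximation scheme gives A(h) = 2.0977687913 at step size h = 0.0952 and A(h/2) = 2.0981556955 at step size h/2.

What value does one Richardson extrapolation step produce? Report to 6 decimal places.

Order 4 gives 2^r = 16 and 2^r − 1 = 15.
16×2.0981556955 = 33.5704911280; 33.5704911280 − 2.0977687913 = 31.4727223367
R = 31.4727223367/15 = 2.0981814891

2.098181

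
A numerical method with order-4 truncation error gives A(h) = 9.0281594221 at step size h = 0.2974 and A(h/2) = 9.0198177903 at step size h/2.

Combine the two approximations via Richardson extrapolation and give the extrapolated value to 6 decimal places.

Leading term ∝ h^4; use weight 16 = 2^4.
Difference of the inputs: 9.0198177903 − 9.0281594221 = -0.0083416318
Correction (A(h/2) − A(h))/(16 − 1) = (-0.0083416318)/15 = -0.0005561088
R = A(h/2) + (A(h/2) − A(h))/15 = 9.0198177903 − 0.0005561088 = 9.0192616815

9.019262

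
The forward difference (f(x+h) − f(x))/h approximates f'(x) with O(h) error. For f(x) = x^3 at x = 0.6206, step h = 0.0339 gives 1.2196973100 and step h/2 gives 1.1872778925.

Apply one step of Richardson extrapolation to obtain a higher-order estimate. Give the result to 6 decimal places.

1.154858

Order 1 gives 2^r = 2 and 2^r − 1 = 1.
Top: 2(1.1872778925) − (1.2196973100) = 1.1548584750
1.1548584750 ÷ 1 = 1.1548584750
Correction |R − A(h/2)| = 3.242e-02; gap |A(h/2) − A(h)| = 3.242e-02.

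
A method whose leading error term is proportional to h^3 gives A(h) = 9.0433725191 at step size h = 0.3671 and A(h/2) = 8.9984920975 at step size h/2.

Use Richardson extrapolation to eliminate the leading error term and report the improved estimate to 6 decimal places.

Order 3 gives 2^r = 8 and 2^r − 1 = 7.
Difference of the inputs: 8.9984920975 − 9.0433725191 = -0.0448804216
Divide by 2^3 − 1 = 7: (-0.0448804216)/7 = -0.0064114888
R = A(h/2) + (A(h/2) − A(h))/7 = 8.9984920975 − 0.0064114888 = 8.9920806087

8.992081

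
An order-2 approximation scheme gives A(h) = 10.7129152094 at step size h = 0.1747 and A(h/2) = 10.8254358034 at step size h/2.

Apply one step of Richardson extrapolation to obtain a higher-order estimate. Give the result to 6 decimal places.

The method has order 2: 2^2 = 4.
4*10.8254358034 = 43.3017432136; 43.3017432136 − 10.7129152094 = 32.5888280042
R = 32.5888280042/3 = 10.8629426681
Shift from A(h/2): +0.0375068647.

10.862943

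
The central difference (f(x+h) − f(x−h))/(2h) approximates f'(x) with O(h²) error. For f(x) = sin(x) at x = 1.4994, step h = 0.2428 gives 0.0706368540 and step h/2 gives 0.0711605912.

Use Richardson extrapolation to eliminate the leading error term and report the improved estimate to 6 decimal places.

0.071335

Error is O(h^2); halving h shrinks it by 2^2 = 4.
Weighted: 0.2846423648 − 0.0706368540 = 0.2140055108
Divide by 2^2 − 1 = 3.
0.2140055108 ÷ 3 = 0.0713351703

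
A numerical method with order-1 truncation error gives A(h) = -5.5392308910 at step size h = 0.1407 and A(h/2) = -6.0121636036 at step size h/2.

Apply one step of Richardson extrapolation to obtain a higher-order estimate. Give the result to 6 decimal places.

-6.485096

The method has order 1: 2^1 = 2.
A(h/2) − A(h) = -6.0121636036 − (-5.5392308910) = -0.4729327126
Divide by 2^1 − 1 = 1: (-0.4729327126)/1 = -0.4729327126
R = -6.0121636036 − 0.4729327126 = -6.4850963162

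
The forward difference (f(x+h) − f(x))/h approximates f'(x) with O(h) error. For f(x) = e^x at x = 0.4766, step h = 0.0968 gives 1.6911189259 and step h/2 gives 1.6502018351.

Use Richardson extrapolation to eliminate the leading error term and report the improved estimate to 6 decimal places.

Order 1 gives 2^r = 2 and 2^r − 1 = 1.
Numerator 2×A(h/2) − A(h) = 2×1.6502018351 − 1.6911189259 = 1.6092847443
Extrapolated: 1.6092847443 / 1 = 1.6092847443
Gap between inputs: 4.092e-02; correction applied: −0.0409170908.

1.609285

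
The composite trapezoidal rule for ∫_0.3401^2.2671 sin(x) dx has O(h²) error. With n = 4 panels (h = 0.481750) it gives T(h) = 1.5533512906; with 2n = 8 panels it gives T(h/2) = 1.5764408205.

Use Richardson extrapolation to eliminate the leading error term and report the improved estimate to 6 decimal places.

Order 2 gives 2^r = 4 and 2^r − 1 = 3.
Numerator 4 × A(h/2) − A(h) = 4 × 1.5764408205 − 1.5533512906 = 4.7524119914
(4 × 1.5764408205 − 1.5533512906)/(4 − 1) = 1.5841373305

1.584137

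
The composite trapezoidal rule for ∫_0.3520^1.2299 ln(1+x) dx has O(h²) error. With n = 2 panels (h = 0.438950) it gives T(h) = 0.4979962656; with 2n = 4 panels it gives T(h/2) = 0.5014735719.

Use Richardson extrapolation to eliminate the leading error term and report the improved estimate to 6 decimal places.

Order 2 gives 2^r = 4 and 2^r − 1 = 3.
Weighted: 2.0058942876 − 0.4979962656 = 1.5078980220
(4 × 0.5014735719 − 0.4979962656)/(4 − 1) = 0.5026326740

0.502633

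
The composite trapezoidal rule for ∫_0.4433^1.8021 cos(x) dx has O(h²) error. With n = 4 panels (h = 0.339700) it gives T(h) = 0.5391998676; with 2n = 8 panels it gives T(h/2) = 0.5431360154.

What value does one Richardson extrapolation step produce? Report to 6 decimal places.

0.544448

The method has order 2: 2^2 = 4.
Difference of the inputs: 0.5431360154 − 0.5391998676 = 0.0039361478
Divide by 2^2 − 1 = 3: 0.0039361478/3 = 0.0013120493
R = A(h/2) + (A(h/2) − A(h))/3 = 0.5431360154 + 0.0013120493 = 0.5444480647
Shift from A(h/2): +0.0013120493.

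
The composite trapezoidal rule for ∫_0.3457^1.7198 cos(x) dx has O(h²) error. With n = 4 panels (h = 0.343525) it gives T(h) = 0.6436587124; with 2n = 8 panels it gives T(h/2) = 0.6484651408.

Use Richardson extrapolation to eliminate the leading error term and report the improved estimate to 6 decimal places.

0.650067

Error is O(h^2); halving h shrinks it by 2^2 = 4.
4*0.6484651408 = 2.5938605632; 2.5938605632 − 0.6436587124 = 1.9502018508
Denominator 4 − 1 = 3.
Extrapolated: 1.9502018508 / 3 = 0.6500672836
Correction |R − A(h/2)| = 1.602e-03; gap |A(h/2) − A(h)| = 4.806e-03.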